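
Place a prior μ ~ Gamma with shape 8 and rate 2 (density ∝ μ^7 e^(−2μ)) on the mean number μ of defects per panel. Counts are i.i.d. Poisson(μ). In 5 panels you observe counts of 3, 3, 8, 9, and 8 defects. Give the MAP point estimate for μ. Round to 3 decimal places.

Σxᵢ = 3+3+8+9+8 = 31, with n = 5.
Posterior ∝ μ^7e^(−2μ) · μ^31e^(−5μ) = μ^38e^(−7μ), i.e. Gamma(shape=39, rate=7).
The mode of a Gamma(a, b) with a ≥ 1 (shape–rate) is (a−1)/b = 38/7 ≈ 5.429.

μ̂_MAP = 5.429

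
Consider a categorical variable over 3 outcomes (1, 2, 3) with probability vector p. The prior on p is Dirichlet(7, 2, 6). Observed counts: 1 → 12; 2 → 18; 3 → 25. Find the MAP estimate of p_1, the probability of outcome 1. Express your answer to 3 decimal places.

The posterior is Dirichlet(αᵢ + nᵢ) = Dirichlet(19, 20, 31).
For a Dirichlet(a₁,…,a_K) with all aᵢ > 1, the mode has j-th component (aⱼ − 1)/(Σaᵢ − K).
Here Σaᵢ = 70 and K = 3, so p_1 = (19 − 1)/(70 − 3) = 18/67 ≈ 0.269.

MAP estimate: 0.269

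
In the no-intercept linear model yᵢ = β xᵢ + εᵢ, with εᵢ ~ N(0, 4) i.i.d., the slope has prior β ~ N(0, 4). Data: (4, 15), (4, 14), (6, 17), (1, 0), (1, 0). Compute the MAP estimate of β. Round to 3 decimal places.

log p(β | y) = −Σ(yᵢ − βxᵢ)²/(2·4) − β²/(2·4) + const.
Setting the derivative to zero: Σxᵢ(yᵢ − βxᵢ)/4 − β/4 = 0, so β = Σxᵢyᵢ / (Σxᵢ² + σ²/τ²).
Σxᵢyᵢ = 4·15 + 4·14 + 6·17 + 1·0 + 1·0 = 218; Σxᵢ² = 70; σ²/τ² = 1.
β̂_MAP = 218 / (70 + 1) = 218/71 ≈ 3.070.

β̂_MAP = 3.070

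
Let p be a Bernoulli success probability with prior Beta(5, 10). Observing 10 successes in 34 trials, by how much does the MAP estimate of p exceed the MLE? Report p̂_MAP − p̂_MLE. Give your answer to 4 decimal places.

MAP − MLE = 0.0038

Posterior is Beta(15, 34); MAP = (15−1)/(49−2) = 14/47 ≈ 0.29787.
MLE ignores the prior: p̂_MLE = k/n = 10/34 ≈ 0.29412.
Difference = 14/47 − 10/34 = 3/799 ≈ 0.0038.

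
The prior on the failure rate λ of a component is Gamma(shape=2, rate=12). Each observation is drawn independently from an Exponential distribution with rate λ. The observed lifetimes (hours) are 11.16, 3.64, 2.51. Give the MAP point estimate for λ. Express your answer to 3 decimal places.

λ̂_MAP = 0.136

The Exponential(rate=λ) likelihood is ∝ λ^n e^(−λΣtᵢ). Here n = 3 and Σtᵢ = 11.16 + 3.64 + 2.51 = 17.31.
Posterior ∝ λe^(−12λ) · λ^3e^(−17.31λ) = λ^4e^(−29.31λ), i.e. Gamma(5, 29.31).
Mode = (a−1)/b = 4/29.31 ≈ 0.136.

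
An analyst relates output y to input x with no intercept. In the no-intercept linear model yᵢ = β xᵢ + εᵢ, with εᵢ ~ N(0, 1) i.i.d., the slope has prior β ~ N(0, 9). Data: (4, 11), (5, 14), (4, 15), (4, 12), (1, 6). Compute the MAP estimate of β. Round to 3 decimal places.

log p(β | y) = −Σ(yᵢ − βxᵢ)²/(2·1) − β²/(2·9) + const.
Setting the derivative to zero: Σxᵢ(yᵢ − βxᵢ)/1 − β/9 = 0, so β = Σxᵢyᵢ / (Σxᵢ² + σ²/τ²).
Σxᵢyᵢ = 4·11 + 5·14 + 4·15 + 4·12 + 1·6 = 228; Σxᵢ² = 74; σ²/τ² = 1/9.
β̂_MAP = 228 / (74 + 1/9) = 228/(667/9) = 2052/667 ≈ 3.076.

β̂_MAP = 3.076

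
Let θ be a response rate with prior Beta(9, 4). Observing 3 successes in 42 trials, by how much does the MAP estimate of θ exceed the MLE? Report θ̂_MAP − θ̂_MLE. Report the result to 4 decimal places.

Posterior is Beta(12, 43); MAP = (12−1)/(55−2) = 11/53 ≈ 0.20755.
MLE ignores the prior: θ̂_MLE = k/n = 3/42 ≈ 0.07143.
Difference = 11/53 − 3/42 = 101/742 ≈ 0.1361.

MAP − MLE = 0.1361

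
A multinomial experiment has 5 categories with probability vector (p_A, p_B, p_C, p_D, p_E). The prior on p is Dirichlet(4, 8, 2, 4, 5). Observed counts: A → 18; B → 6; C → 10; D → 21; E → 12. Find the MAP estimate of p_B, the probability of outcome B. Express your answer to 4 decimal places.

The posterior is Dirichlet(αᵢ + nᵢ) = Dirichlet(22, 14, 12, 25, 17).
For a Dirichlet(a₁,…,a_K) with all aᵢ > 1, the mode has j-th component (aⱼ − 1)/(Σaᵢ − K).
Here Σaᵢ = 90 and K = 5, so p_B = (14 − 1)/(90 − 5) = 13/85 ≈ 0.1529.

MAP estimate of p_B = 0.1529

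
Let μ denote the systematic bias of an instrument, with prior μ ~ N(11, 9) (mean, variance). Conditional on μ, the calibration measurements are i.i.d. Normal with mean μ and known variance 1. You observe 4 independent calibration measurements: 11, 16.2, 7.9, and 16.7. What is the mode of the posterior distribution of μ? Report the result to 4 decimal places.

μ̂_MAP = 12.8973

n = 4; x̄ = (11 + 16.2 + 7.9 + 16.7)/4 = 51.8/4 = 12.95.
For a Normal prior and Normal likelihood with known variance, the posterior is Normal; its mode equals its mean, the precision-weighted average.
Prior precision 1/σ₀² = 1/9; data precision n/σ² = 4/1 = 4.
μ̂ = ((1/9)·11 + 4·12.95) / (1/9 + 4) = (2386/45)/(37/9) = 2386/185 ≈ 12.8973.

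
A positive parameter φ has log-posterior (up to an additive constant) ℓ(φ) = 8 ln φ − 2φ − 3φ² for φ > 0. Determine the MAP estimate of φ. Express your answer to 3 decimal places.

φ̂_MAP = 1.000

ℓ'(φ) = 8/φ − 2 − 6φ. Setting this to zero and multiplying by φ: 6φ² + 2φ − 8 = 0.
φ = (−2 + √(2² + 4·6·8)) / (2·6) = (−2 + √196) / 12 = (−2 + 14)/12 = 1.
ℓ''(φ) = −8/φ² − 6 < 0, confirming a maximum.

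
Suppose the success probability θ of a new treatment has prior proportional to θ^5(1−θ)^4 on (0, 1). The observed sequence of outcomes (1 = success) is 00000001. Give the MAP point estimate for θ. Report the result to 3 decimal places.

θ̂_MAP = 0.353

The prior density ∝ θ^5(1−θ)^4 is the kernel of Beta(6, 5).
Data: 1 success in 8 trials (from the sequence). The binomial likelihood contributes θ(1−θ)^7, so the posterior is Beta(6+1, 5+7) = Beta(7, 12).
For Beta(a, b) with a, b > 1 the mode is (a−1)/(a+b−2) = 6/17 ≈ 0.353.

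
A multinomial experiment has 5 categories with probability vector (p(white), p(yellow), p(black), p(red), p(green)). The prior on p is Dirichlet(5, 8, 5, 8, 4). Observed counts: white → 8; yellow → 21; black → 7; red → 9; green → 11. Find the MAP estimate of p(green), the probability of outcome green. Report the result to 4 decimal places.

MAP estimate of p(green) = 0.1728

The posterior is Dirichlet(αᵢ + nᵢ) = Dirichlet(13, 29, 12, 17, 15).
For a Dirichlet(a₁,…,a_K) with all aᵢ > 1, the mode has j-th component (aⱼ − 1)/(Σaᵢ − K).
Here Σaᵢ = 86 and K = 5, so p(green) = (15 − 1)/(86 − 5) = 14/81 ≈ 0.1728.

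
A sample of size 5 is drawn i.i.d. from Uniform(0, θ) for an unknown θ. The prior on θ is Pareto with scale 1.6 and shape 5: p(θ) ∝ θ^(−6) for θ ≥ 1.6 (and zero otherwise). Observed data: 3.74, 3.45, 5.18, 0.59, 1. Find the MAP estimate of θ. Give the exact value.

θ̂_MAP = 5.18

The Uniform(0, θ) likelihood is θ^(−n) for θ ≥ max(xᵢ), zero otherwise. Here max(xᵢ) = 5.18.
Posterior ∝ θ^(−6) · θ^(−5) = θ^(−11) on θ ≥ max(1.6, 5.18) = 5.18.
This density is strictly decreasing in θ, so the posterior mode lies at the lower boundary of the support.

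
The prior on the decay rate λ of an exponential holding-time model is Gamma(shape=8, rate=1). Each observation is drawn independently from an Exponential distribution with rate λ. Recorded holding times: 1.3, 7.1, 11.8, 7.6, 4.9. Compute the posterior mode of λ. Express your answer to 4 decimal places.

The Exponential(rate=λ) likelihood is ∝ λ^n e^(−λΣtᵢ). Here n = 5 and Σtᵢ = 1.3 + 7.1 + 11.8 + 7.6 + 4.9 = 32.7.
Posterior ∝ λ^7e^(−1λ) · λ^5e^(−32.7λ) = λ^12e^(−33.7λ), i.e. Gamma(13, 33.7).
Mode = (a−1)/b = 12/33.7 ≈ 0.3561.

λ̂_MAP = 0.3561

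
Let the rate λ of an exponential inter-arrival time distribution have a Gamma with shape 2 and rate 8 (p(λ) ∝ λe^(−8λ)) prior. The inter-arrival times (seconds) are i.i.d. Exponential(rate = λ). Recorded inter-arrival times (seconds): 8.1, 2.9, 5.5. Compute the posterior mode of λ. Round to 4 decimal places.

λ̂_MAP = 0.1633

The Exponential(rate=λ) likelihood is ∝ λ^n e^(−λΣtᵢ). Here n = 3 and Σtᵢ = 8.1 + 2.9 + 5.5 = 16.5.
Posterior ∝ λe^(−8λ) · λ^3e^(−16.5λ) = λ^4e^(−24.5λ), i.e. Gamma(5, 24.5).
Mode = (a−1)/b = 4/24.5 ≈ 0.1633.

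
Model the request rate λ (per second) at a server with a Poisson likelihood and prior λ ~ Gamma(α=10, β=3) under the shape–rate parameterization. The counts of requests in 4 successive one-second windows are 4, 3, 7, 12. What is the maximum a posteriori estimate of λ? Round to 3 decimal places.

λ̂_MAP = 5.000

Σxᵢ = 4+3+7+12 = 26, with n = 4.
Posterior ∝ λ^9e^(−3λ) · λ^26e^(−4λ) = λ^35e^(−7λ), i.e. Gamma(shape=36, rate=7).
The mode of a Gamma(a, b) with a ≥ 1 (shape–rate) is (a−1)/b = 35/7 ≈ 5.000.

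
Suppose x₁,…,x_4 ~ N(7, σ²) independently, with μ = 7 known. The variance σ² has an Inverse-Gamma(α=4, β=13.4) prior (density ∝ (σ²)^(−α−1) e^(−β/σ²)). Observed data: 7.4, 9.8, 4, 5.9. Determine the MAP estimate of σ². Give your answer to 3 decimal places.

Sum of squared deviations about the known mean: SS = (7.4−7)² + (9.8−7)² + (4−7)² + (5.9−7)² = 18.21.
The Normal likelihood contributes (σ²)^(−n/2) exp(−SS/(2σ²)), so the posterior is Inverse-Gamma(α + n/2, β + SS/2) = Inverse-Gamma(6, 22.505).
The mode of Inverse-Gamma(a, b) is b/(a+1) = 22.505/7 ≈ 3.215.

σ̂²_MAP = 3.215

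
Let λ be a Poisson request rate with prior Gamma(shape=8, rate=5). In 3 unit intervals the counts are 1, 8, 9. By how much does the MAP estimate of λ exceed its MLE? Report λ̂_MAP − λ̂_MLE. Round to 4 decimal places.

MAP − MLE = -2.8750

Σxᵢ = 18. Posterior is Gamma(26, 8); MAP = (26−1)/8 = 25/8 ≈ 3.12500.
MLE = x̄ = 18/3 ≈ 6.00000.
Difference = 25/8 − 18/3 = -23/8 ≈ -2.8750.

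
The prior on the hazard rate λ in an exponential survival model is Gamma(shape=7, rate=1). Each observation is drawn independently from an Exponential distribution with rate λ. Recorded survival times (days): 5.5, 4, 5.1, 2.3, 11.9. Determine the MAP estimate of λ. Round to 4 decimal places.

The Exponential(rate=λ) likelihood is ∝ λ^n e^(−λΣtᵢ). Here n = 5 and Σtᵢ = 5.5 + 4 + 5.1 + 2.3 + 11.9 = 28.8.
Posterior ∝ λ^6e^(−1λ) · λ^5e^(−28.8λ) = λ^11e^(−29.8λ), i.e. Gamma(12, 29.8).
Mode = (a−1)/b = 11/29.8 ≈ 0.3691.

λ̂_MAP = 0.3691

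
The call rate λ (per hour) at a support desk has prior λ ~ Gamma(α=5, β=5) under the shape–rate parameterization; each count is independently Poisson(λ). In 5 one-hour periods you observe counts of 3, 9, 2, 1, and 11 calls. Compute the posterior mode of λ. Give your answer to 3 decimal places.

Σxᵢ = 3+9+2+1+11 = 26, with n = 5.
Posterior ∝ λ^4e^(−5λ) · λ^26e^(−5λ) = λ^30e^(−10λ), i.e. Gamma(shape=31, rate=10).
The mode of a Gamma(a, b) with a ≥ 1 (shape–rate) is (a−1)/b = 30/10 ≈ 3.000.

λ̂_MAP = 3.000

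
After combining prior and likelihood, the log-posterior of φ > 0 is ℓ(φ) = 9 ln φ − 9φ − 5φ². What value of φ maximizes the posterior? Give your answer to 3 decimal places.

ℓ'(φ) = 9/φ − 9 − 10φ. Setting this to zero and multiplying by φ: 10φ² + 9φ − 9 = 0.
φ = (−9 + √(9² + 4·10·9)) / (2·10) = (−9 + √441) / 20 = (−9 + 21)/20 = 3/5.
ℓ''(φ) = −9/φ² − 10 < 0, confirming a maximum.

φ̂_MAP = 0.600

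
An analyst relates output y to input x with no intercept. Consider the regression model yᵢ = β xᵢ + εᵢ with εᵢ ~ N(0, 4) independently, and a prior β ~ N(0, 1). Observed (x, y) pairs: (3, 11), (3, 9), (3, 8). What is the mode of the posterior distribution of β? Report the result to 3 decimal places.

β̂_MAP = 2.710

log p(β | y) = −Σ(yᵢ − βxᵢ)²/(2·4) − β²/(2·1) + const.
Setting the derivative to zero: Σxᵢ(yᵢ − βxᵢ)/4 − β/1 = 0, so β = Σxᵢyᵢ / (Σxᵢ² + σ²/τ²).
Σxᵢyᵢ = 3·11 + 3·9 + 3·8 = 84; Σxᵢ² = 27; σ²/τ² = 4.
β̂_MAP = 84 / (27 + 4) = 84/31 ≈ 2.710.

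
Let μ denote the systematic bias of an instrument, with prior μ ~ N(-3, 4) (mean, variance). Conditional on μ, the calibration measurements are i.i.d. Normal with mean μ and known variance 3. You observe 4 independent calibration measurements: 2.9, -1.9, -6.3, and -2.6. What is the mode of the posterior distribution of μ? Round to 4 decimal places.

n = 4; x̄ = (2.9 + (-1.9) + (-6.3) + (-2.6))/4 = -7.9/4 = -1.975.
For a Normal prior and Normal likelihood with known variance, the posterior is Normal; its mode equals its mean, the precision-weighted average.
Prior precision 1/σ₀² = 1/4 = 0.25; data precision n/σ² = 4/3.
μ̂ = (0.25·(-3) + (4/3)·(-1.975)) / (0.25 + 4/3) = (-203/60)/(19/12) = -203/95 ≈ -2.1368.

μ̂_MAP = -2.1368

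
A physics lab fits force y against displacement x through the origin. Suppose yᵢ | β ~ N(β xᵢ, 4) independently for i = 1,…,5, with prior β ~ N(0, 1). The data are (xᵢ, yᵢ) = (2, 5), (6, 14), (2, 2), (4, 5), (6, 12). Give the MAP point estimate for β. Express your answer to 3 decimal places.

log p(β | y) = −Σ(yᵢ − βxᵢ)²/(2·4) − β²/(2·1) + const.
Setting the derivative to zero: Σxᵢ(yᵢ − βxᵢ)/4 − β/1 = 0, so β = Σxᵢyᵢ / (Σxᵢ² + σ²/τ²).
Σxᵢyᵢ = 2·5 + 6·14 + 2·2 + 4·5 + 6·12 = 190; Σxᵢ² = 96; σ²/τ² = 4.
β̂_MAP = 190 / (96 + 4) = 190/100 ≈ 1.900.

β̂_MAP = 1.900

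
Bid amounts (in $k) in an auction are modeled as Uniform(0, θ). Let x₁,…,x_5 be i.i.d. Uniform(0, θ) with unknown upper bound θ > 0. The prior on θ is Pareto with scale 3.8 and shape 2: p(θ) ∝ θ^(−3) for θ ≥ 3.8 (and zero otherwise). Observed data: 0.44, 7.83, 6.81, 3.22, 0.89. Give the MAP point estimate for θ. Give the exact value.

The Uniform(0, θ) likelihood is θ^(−n) for θ ≥ max(xᵢ), zero otherwise. Here max(xᵢ) = 7.83.
Posterior ∝ θ^(−3) · θ^(−5) = θ^(−8) on θ ≥ max(3.8, 7.83) = 7.83.
This density is strictly decreasing in θ, so the posterior mode lies at the lower boundary of the support.

θ̂_MAP = 7.83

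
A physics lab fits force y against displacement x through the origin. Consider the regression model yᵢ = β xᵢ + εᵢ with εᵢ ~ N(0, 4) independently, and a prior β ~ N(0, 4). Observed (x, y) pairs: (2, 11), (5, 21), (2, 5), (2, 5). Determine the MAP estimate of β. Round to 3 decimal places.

β̂_MAP = 3.868

log p(β | y) = −Σ(yᵢ − βxᵢ)²/(2·4) − β²/(2·4) + const.
Setting the derivative to zero: Σxᵢ(yᵢ − βxᵢ)/4 − β/4 = 0, so β = Σxᵢyᵢ / (Σxᵢ² + σ²/τ²).
Σxᵢyᵢ = 2·11 + 5·21 + 2·5 + 2·5 = 147; Σxᵢ² = 37; σ²/τ² = 1.
β̂_MAP = 147 / (37 + 1) = 147/38 ≈ 3.868.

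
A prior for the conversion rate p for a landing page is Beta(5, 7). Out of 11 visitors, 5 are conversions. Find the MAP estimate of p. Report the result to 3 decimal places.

Prior: Beta(5, 7).
Data: 5 successes in 11 trials. The binomial likelihood contributes p^5(1−p)^6, so the posterior is Beta(5+5, 7+6) = Beta(10, 13).
For Beta(a, b) with a, b > 1 the mode is (a−1)/(a+b−2) = 9/21 ≈ 0.429.

p̂_MAP = 0.429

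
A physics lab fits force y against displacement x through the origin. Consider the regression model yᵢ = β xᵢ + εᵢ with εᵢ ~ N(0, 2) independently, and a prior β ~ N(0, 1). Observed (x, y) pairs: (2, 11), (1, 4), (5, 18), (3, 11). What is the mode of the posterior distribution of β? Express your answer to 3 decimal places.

log p(β | y) = −Σ(yᵢ − βxᵢ)²/(2·2) − β²/(2·1) + const.
Setting the derivative to zero: Σxᵢ(yᵢ − βxᵢ)/2 − β/1 = 0, so β = Σxᵢyᵢ / (Σxᵢ² + σ²/τ²).
Σxᵢyᵢ = 2·11 + 1·4 + 5·18 + 3·11 = 149; Σxᵢ² = 39; σ²/τ² = 2.
β̂_MAP = 149 / (39 + 2) = 149/41 ≈ 3.634.

β̂_MAP = 3.634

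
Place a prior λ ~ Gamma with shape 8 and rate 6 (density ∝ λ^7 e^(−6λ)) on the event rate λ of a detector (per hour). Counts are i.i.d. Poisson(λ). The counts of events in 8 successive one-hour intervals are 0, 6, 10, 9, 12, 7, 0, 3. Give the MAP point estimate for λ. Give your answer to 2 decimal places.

λ̂_MAP = 3.86

Σxᵢ = 0+6+10+9+12+7+0+3 = 47, with n = 8.
Posterior ∝ λ^7e^(−6λ) · λ^47e^(−8λ) = λ^54e^(−14λ), i.e. Gamma(shape=55, rate=14).
The mode of a Gamma(a, b) with a ≥ 1 (shape–rate) is (a−1)/b = 54/14 ≈ 3.86.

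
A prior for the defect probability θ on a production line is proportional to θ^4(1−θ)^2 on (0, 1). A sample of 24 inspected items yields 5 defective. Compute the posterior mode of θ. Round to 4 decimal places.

The prior density ∝ θ^4(1−θ)^2 is the kernel of Beta(5, 3).
Data: 5 successes in 24 trials. The binomial likelihood contributes θ^5(1−θ)^19, so the posterior is Beta(5+5, 3+19) = Beta(10, 22).
For Beta(a, b) with a, b > 1 the mode is (a−1)/(a+b−2) = 9/30 ≈ 0.3000.

θ̂_MAP = 0.3000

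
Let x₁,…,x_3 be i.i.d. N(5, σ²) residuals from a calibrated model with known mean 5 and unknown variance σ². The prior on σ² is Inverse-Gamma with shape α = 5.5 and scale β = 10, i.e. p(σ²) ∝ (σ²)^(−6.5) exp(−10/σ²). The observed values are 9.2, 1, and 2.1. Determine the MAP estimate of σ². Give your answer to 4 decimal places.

σ̂²_MAP = 3.8781

Sum of squared deviations about the known mean: SS = (9.2−5)² + (1−5)² + (2.1−5)² = 42.05.
The Normal likelihood contributes (σ²)^(−n/2) exp(−SS/(2σ²)), so the posterior is Inverse-Gamma(α + n/2, β + SS/2) = Inverse-Gamma(7, 31.025).
The mode of Inverse-Gamma(a, b) is b/(a+1) = 31.025/8 ≈ 3.8781.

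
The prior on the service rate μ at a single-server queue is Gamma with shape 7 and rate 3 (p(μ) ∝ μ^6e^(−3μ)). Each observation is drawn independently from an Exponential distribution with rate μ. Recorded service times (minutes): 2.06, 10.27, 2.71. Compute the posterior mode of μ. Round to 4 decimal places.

μ̂_MAP = 0.4989

The Exponential(rate=μ) likelihood is ∝ μ^n e^(−μΣtᵢ). Here n = 3 and Σtᵢ = 2.06 + 10.27 + 2.71 = 15.04.
Posterior ∝ μ^6e^(−3μ) · μ^3e^(−15.04μ) = μ^9e^(−18.04μ), i.e. Gamma(10, 18.04).
Mode = (a−1)/b = 9/18.04 ≈ 0.4989.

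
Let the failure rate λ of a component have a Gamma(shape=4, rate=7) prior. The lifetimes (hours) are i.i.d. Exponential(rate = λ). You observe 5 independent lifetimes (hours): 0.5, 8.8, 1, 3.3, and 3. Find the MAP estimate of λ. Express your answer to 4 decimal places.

The Exponential(rate=λ) likelihood is ∝ λ^n e^(−λΣtᵢ). Here n = 5 and Σtᵢ = 0.5 + 8.8 + 1 + 3.3 + 3 = 16.6.
Posterior ∝ λ^3e^(−7λ) · λ^5e^(−16.6λ) = λ^8e^(−23.6λ), i.e. Gamma(9, 23.6).
Mode = (a−1)/b = 8/23.6 ≈ 0.3390.

λ̂_MAP = 0.3390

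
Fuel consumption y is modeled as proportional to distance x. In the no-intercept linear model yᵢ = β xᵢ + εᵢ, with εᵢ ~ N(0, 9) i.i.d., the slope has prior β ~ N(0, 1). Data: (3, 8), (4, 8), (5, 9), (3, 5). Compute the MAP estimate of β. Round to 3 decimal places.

log p(β | y) = −Σ(yᵢ − βxᵢ)²/(2·9) − β²/(2·1) + const.
Setting the derivative to zero: Σxᵢ(yᵢ − βxᵢ)/9 − β/1 = 0, so β = Σxᵢyᵢ / (Σxᵢ² + σ²/τ²).
Σxᵢyᵢ = 3·8 + 4·8 + 5·9 + 3·5 = 116; Σxᵢ² = 59; σ²/τ² = 9.
β̂_MAP = 116 / (59 + 9) = 116/68 ≈ 1.706.

β̂_MAP = 1.706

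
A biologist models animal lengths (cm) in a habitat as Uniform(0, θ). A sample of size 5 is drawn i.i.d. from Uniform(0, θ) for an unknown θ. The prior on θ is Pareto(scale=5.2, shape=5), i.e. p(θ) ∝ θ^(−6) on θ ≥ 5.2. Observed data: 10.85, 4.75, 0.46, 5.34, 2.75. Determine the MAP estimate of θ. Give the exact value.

θ̂_MAP = 10.85

The Uniform(0, θ) likelihood is θ^(−n) for θ ≥ max(xᵢ), zero otherwise. Here max(xᵢ) = 10.85.
Posterior ∝ θ^(−6) · θ^(−5) = θ^(−11) on θ ≥ max(5.2, 10.85) = 10.85.
This density is strictly decreasing in θ, so the posterior mode lies at the lower boundary of the support.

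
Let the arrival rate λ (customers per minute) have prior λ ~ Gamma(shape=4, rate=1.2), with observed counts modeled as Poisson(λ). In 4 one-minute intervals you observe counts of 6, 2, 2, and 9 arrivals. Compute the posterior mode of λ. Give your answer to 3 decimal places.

λ̂_MAP = 4.231

Σxᵢ = 6+2+2+9 = 19, with n = 4.
Posterior ∝ λ^3e^(−1.2λ) · λ^19e^(−4λ) = λ^22e^(−5.2λ), i.e. Gamma(shape=23, rate=5.2).
The mode of a Gamma(a, b) with a ≥ 1 (shape–rate) is (a−1)/b = 22/5.2 ≈ 4.231.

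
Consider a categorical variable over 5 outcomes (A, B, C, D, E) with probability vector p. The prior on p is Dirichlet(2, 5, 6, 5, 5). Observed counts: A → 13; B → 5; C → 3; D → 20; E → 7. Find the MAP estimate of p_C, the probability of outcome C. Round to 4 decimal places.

MAP estimate of p_C = 0.1212

The posterior is Dirichlet(αᵢ + nᵢ) = Dirichlet(15, 10, 9, 25, 12).
For a Dirichlet(a₁,…,a_K) with all aᵢ > 1, the mode has j-th component (aⱼ − 1)/(Σaᵢ − K).
Here Σaᵢ = 71 and K = 5, so p_C = (9 − 1)/(71 − 5) = 8/66 ≈ 0.1212.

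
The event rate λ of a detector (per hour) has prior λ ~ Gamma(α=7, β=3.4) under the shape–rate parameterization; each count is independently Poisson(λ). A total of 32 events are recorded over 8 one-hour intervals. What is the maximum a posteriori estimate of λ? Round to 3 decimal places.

λ̂_MAP = 3.333

Σxᵢ = 32, n = 8.
Posterior ∝ λ^6e^(−3.4λ) · λ^32e^(−8λ) = λ^38e^(−11.4λ), i.e. Gamma(shape=39, rate=11.4).
The mode of a Gamma(a, b) with a ≥ 1 (shape–rate) is (a−1)/b = 38/11.4 ≈ 3.333.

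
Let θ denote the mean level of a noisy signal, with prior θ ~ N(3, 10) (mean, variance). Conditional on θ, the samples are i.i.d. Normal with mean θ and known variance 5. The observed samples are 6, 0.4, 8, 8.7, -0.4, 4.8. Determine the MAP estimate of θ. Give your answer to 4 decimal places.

θ̂_MAP = 4.4615

n = 6; x̄ = (6 + 0.4 + 8 + 8.7 + (-0.4) + 4.8)/6 = 27.5/6 = 55/12 ≈ 4.5833.
For a Normal prior and Normal likelihood with known variance, the posterior is Normal; its mode equals its mean, the precision-weighted average.
Prior precision 1/σ₀² = 1/10 = 0.1; data precision n/σ² = 6/5 = 1.2.
θ̂ = (0.1·3 + 1.2·(55/12)) / (0.1 + 1.2) = 5.8/1.3 = 58/13 ≈ 4.4615.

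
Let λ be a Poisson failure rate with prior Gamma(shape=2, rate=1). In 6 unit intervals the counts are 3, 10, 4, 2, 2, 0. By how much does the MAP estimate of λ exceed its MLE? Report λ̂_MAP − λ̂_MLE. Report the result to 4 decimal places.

MAP − MLE = -0.3571

Σxᵢ = 21. Posterior is Gamma(23, 7); MAP = (23−1)/7 = 22/7 ≈ 3.14286.
MLE = x̄ = 21/6 ≈ 3.50000.
Difference = 22/7 − 21/6 = -5/14 ≈ -0.3571.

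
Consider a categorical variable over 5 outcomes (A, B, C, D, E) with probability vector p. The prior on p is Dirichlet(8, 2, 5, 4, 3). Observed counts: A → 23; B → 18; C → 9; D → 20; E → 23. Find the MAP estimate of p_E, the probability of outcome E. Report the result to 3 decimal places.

The posterior is Dirichlet(αᵢ + nᵢ) = Dirichlet(31, 20, 14, 24, 26).
For a Dirichlet(a₁,…,a_K) with all aᵢ > 1, the mode has j-th component (aⱼ − 1)/(Σaᵢ − K).
Here Σaᵢ = 115 and K = 5, so p_E = (26 − 1)/(115 − 5) = 25/110 ≈ 0.227.

MAP estimate of p_E = 0.227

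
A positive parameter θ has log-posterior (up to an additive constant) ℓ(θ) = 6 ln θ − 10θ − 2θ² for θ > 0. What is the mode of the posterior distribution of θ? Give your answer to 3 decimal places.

ℓ'(θ) = 6/θ − 10 − 4θ. Setting this to zero and multiplying by θ: 4θ² + 10θ − 6 = 0.
θ = (−10 + √(10² + 4·4·6)) / (2·4) = (−10 + √196) / 8 = (−10 + 14)/8 = 1/2.
ℓ''(θ) = −6/θ² − 4 < 0, confirming a maximum.

θ̂_MAP = 0.500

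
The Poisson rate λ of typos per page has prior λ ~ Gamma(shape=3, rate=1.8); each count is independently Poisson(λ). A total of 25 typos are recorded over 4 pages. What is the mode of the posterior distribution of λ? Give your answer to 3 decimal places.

λ̂_MAP = 4.655

Σxᵢ = 25, n = 4.
Posterior ∝ λ^2e^(−1.8λ) · λ^25e^(−4λ) = λ^27e^(−5.8λ), i.e. Gamma(shape=28, rate=5.8).
The mode of a Gamma(a, b) with a ≥ 1 (shape–rate) is (a−1)/b = 27/5.8 ≈ 4.655.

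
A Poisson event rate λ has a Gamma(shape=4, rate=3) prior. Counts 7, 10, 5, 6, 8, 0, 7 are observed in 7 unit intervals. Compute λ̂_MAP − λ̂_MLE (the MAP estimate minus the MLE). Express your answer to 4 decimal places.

Σxᵢ = 43. Posterior is Gamma(47, 10); MAP = (47−1)/10 = 46/10 ≈ 4.60000.
MLE = x̄ = 43/7 ≈ 6.14286.
Difference = 46/10 − 43/7 = -54/35 ≈ -1.5429.

MAP − MLE = -1.5429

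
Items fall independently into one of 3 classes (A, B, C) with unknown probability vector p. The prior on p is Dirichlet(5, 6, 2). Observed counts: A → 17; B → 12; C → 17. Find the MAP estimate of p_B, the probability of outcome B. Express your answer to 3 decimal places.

MAP estimate of p_B = 0.304

The posterior is Dirichlet(αᵢ + nᵢ) = Dirichlet(22, 18, 19).
For a Dirichlet(a₁,…,a_K) with all aᵢ > 1, the mode has j-th component (aⱼ − 1)/(Σaᵢ − K).
Here Σaᵢ = 59 and K = 3, so p_B = (18 − 1)/(59 − 3) = 17/56 ≈ 0.304.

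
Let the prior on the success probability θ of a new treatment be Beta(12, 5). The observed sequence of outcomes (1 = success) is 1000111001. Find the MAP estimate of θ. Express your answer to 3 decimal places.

θ̂_MAP = 0.640

Prior: Beta(12, 5).
Data: 5 successes in 10 trials (from the sequence). The binomial likelihood contributes θ^5(1−θ)^5, so the posterior is Beta(12+5, 5+5) = Beta(17, 10).
For Beta(a, b) with a, b > 1 the mode is (a−1)/(a+b−2) = 16/25 ≈ 0.640.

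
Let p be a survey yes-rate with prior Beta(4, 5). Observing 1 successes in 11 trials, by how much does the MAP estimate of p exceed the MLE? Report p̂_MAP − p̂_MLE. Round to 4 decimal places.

Posterior is Beta(5, 15); MAP = (5−1)/(20−2) = 4/18 ≈ 0.22222.
MLE ignores the prior: p̂_MLE = k/n = 1/11 ≈ 0.09091.
Difference = 4/18 − 1/11 = 13/99 ≈ 0.1313.

MAP − MLE = 0.1313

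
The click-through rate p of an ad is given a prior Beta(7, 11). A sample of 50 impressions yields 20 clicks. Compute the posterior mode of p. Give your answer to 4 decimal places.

p̂_MAP = 0.3939

Prior: Beta(7, 11).
Data: 20 successes in 50 trials. The binomial likelihood contributes p^20(1−p)^30, so the posterior is Beta(7+20, 11+30) = Beta(27, 41).
For Beta(a, b) with a, b > 1 the mode is (a−1)/(a+b−2) = 26/66 ≈ 0.3939.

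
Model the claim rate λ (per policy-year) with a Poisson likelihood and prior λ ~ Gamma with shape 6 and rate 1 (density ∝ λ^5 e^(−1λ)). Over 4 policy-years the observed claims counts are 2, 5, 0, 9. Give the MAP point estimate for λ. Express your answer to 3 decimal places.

λ̂_MAP = 4.200

Σxᵢ = 2+5+0+9 = 16, with n = 4.
Posterior ∝ λ^5e^(−1λ) · λ^16e^(−4λ) = λ^21e^(−5λ), i.e. Gamma(shape=22, rate=5).
The mode of a Gamma(a, b) with a ≥ 1 (shape–rate) is (a−1)/b = 21/5 ≈ 4.200.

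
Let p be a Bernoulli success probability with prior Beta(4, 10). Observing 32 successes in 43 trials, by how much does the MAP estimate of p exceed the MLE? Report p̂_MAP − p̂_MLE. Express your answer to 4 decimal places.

Posterior is Beta(36, 21); MAP = (36−1)/(57−2) = 35/55 ≈ 0.63636.
MLE ignores the prior: p̂_MLE = k/n = 32/43 ≈ 0.74419.
Difference = 35/55 − 32/43 = -51/473 ≈ -0.1078.

MAP − MLE = -0.1078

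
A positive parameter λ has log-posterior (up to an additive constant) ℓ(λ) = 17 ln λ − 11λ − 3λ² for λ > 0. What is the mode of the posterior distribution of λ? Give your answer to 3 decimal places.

λ̂_MAP = 1.000

ℓ'(λ) = 17/λ − 11 − 6λ. Setting this to zero and multiplying by λ: 6λ² + 11λ − 17 = 0.
λ = (−11 + √(11² + 4·6·17)) / (2·6) = (−11 + √529) / 12 = (−11 + 23)/12 = 1.
ℓ''(λ) = −17/λ² − 6 < 0, confirming a maximum.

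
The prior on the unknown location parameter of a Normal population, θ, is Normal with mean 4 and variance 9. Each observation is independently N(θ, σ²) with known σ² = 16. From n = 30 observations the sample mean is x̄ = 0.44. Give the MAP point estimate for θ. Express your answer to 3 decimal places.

θ̂_MAP = 0.639

n = 30, x̄ = 0.44.
For a Normal prior and Normal likelihood with known variance, the posterior is Normal; its mode equals its mean, the precision-weighted average.
Prior precision 1/σ₀² = 1/9; data precision n/σ² = 30/16 = 1.875.
θ̂ = ((1/9)·4 + 1.875·0.44) / (1/9 + 1.875) = (457/360)/(143/72) = 457/715 ≈ 0.639.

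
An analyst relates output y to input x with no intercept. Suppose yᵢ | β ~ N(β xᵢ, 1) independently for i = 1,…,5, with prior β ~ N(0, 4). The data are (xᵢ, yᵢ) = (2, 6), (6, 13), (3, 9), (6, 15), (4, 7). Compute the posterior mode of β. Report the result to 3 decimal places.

log p(β | y) = −Σ(yᵢ − βxᵢ)²/(2·1) − β²/(2·4) + const.
Setting the derivative to zero: Σxᵢ(yᵢ − βxᵢ)/1 − β/4 = 0, so β = Σxᵢyᵢ / (Σxᵢ² + σ²/τ²).
Σxᵢyᵢ = 2·6 + 6·13 + 3·9 + 6·15 + 4·7 = 235; Σxᵢ² = 101; σ²/τ² = 0.25.
β̂_MAP = 235 / (101 + 0.25) = 235/101.25 ≈ 2.321.

β̂_MAP = 2.321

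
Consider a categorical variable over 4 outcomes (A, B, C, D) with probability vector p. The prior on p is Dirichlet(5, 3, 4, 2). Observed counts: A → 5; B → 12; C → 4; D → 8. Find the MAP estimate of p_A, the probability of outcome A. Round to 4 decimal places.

MAP estimate of p_A = 0.2308

The posterior is Dirichlet(αᵢ + nᵢ) = Dirichlet(10, 15, 8, 10).
For a Dirichlet(a₁,…,a_K) with all aᵢ > 1, the mode has j-th component (aⱼ − 1)/(Σaᵢ − K).
Here Σaᵢ = 43 and K = 4, so p_A = (10 − 1)/(43 − 4) = 9/39 ≈ 0.2308.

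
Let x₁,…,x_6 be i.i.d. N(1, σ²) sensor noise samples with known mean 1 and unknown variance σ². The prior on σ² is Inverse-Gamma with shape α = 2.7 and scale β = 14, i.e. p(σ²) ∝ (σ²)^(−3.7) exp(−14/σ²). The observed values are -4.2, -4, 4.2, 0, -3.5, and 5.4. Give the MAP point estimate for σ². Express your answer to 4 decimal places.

Sum of squared deviations about the known mean: SS = (-4.2−1)² + (-4−1)² + (4.2−1)² + (0−1)² + (-3.5−1)² + (5.4−1)² = 102.89.
The Normal likelihood contributes (σ²)^(−n/2) exp(−SS/(2σ²)), so the posterior is Inverse-Gamma(α + n/2, β + SS/2) = Inverse-Gamma(5.7, 65.445).
The mode of Inverse-Gamma(a, b) is b/(a+1) = 65.445/6.7 ≈ 9.7679.

σ̂²_MAP = 9.7679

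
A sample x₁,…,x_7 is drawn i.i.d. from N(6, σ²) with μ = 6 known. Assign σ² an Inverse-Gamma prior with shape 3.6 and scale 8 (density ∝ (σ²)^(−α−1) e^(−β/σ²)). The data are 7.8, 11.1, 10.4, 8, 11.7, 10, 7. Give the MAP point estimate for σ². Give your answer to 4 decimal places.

Sum of squared deviations about the known mean: SS = (7.8−6)² + (11.1−6)² + (10.4−6)² + (8−6)² + (11.7−6)² + (10−6)² + (7−6)² = 102.1.
The Normal likelihood contributes (σ²)^(−n/2) exp(−SS/(2σ²)), so the posterior is Inverse-Gamma(α + n/2, β + SS/2) = Inverse-Gamma(7.1, 59.05).
The mode of Inverse-Gamma(a, b) is b/(a+1) = 59.05/8.1 ≈ 7.2901.

σ̂²_MAP = 7.2901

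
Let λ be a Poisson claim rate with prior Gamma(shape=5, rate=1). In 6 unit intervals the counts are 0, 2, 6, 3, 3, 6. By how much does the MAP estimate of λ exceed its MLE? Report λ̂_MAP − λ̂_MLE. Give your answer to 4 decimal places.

Σxᵢ = 20. Posterior is Gamma(25, 7); MAP = (25−1)/7 = 24/7 ≈ 3.42857.
MLE = x̄ = 20/6 ≈ 3.33333.
Difference = 24/7 − 20/6 = 2/21 ≈ 0.0952.

MAP − MLE = 0.0952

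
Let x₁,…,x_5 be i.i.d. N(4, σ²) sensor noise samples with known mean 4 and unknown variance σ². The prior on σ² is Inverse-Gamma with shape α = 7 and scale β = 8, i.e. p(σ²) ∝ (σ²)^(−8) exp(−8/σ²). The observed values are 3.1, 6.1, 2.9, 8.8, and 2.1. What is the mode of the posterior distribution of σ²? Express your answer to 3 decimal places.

Sum of squared deviations about the known mean: SS = (3.1−4)² + (6.1−4)² + (2.9−4)² + (8.8−4)² + (2.1−4)² = 33.08.
The Normal likelihood contributes (σ²)^(−n/2) exp(−SS/(2σ²)), so the posterior is Inverse-Gamma(α + n/2, β + SS/2) = Inverse-Gamma(9.5, 24.54).
The mode of Inverse-Gamma(a, b) is b/(a+1) = 24.54/10.5 ≈ 2.337.

σ̂²_MAP = 2.337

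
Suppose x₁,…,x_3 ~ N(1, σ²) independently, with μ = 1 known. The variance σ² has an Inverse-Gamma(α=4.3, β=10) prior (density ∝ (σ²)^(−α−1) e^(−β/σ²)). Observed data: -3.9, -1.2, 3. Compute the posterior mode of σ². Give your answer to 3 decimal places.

Sum of squared deviations about the known mean: SS = (-3.9−1)² + (-1.2−1)² + (3−1)² = 32.85.
The Normal likelihood contributes (σ²)^(−n/2) exp(−SS/(2σ²)), so the posterior is Inverse-Gamma(α + n/2, β + SS/2) = Inverse-Gamma(5.8, 26.425).
The mode of Inverse-Gamma(a, b) is b/(a+1) = 26.425/6.8 ≈ 3.886.

σ̂²_MAP = 3.886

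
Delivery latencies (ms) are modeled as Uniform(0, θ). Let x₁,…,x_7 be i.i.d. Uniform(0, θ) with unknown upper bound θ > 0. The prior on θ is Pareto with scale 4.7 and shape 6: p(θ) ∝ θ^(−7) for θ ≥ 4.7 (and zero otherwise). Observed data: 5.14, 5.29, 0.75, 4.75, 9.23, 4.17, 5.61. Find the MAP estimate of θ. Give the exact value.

θ̂_MAP = 9.23

The Uniform(0, θ) likelihood is θ^(−n) for θ ≥ max(xᵢ), zero otherwise. Here max(xᵢ) = 9.23.
Posterior ∝ θ^(−7) · θ^(−7) = θ^(−14) on θ ≥ max(4.7, 9.23) = 9.23.
This density is strictly decreasing in θ, so the posterior mode lies at the lower boundary of the support.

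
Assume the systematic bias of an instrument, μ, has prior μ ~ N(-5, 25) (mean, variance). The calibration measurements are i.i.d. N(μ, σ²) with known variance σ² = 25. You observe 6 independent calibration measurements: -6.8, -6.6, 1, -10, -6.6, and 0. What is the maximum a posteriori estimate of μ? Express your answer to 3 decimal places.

μ̂_MAP = -4.857

n = 6; x̄ = ((-6.8) + (-6.6) + 1 + (-10) + (-6.6) + 0)/6 = -29/6 = -29/6 ≈ -4.8333.
For a Normal prior and Normal likelihood with known variance, the posterior is Normal; its mode equals its mean, the precision-weighted average.
Prior precision 1/σ₀² = 1/25 = 0.04; data precision n/σ² = 6/25 = 0.24.
μ̂ = (0.04·(-5) + 0.24·(-29/6)) / (0.04 + 0.24) = (-1.36)/0.28 = -34/7 ≈ -4.857.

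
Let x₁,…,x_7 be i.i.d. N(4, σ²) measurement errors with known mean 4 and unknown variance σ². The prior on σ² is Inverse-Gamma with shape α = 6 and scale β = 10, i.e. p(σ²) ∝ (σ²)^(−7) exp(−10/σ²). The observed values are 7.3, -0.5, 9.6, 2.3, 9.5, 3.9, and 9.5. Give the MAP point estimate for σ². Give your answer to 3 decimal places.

Sum of squared deviations about the known mean: SS = (7.3−4)² + (-0.5−4)² + (9.6−4)² + (2.3−4)² + (9.5−4)² + (3.9−4)² + (9.5−4)² = 125.9.
The Normal likelihood contributes (σ²)^(−n/2) exp(−SS/(2σ²)), so the posterior is Inverse-Gamma(α + n/2, β + SS/2) = Inverse-Gamma(9.5, 72.95).
The mode of Inverse-Gamma(a, b) is b/(a+1) = 72.95/10.5 ≈ 6.948.

σ̂²_MAP = 6.948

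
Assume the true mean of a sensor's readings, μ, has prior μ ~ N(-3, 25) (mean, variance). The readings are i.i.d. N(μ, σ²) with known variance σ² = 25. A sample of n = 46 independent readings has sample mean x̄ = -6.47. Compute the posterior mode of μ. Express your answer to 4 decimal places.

μ̂_MAP = -6.3962

n = 46, x̄ = -6.47.
For a Normal prior and Normal likelihood with known variance, the posterior is Normal; its mode equals its mean, the precision-weighted average.
Prior precision 1/σ₀² = 1/25 = 0.04; data precision n/σ² = 46/25 = 1.84.
μ̂ = (0.04·(-3) + 1.84·(-6.47)) / (0.04 + 1.84) = (-12.0248)/1.88 = -15031/2350 ≈ -6.3962.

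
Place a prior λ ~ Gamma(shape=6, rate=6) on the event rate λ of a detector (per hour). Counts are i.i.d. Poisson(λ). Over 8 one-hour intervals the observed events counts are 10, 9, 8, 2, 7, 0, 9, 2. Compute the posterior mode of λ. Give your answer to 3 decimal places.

Σxᵢ = 10+9+8+2+7+0+9+2 = 47, with n = 8.
Posterior ∝ λ^5e^(−6λ) · λ^47e^(−8λ) = λ^52e^(−14λ), i.e. Gamma(shape=53, rate=14).
The mode of a Gamma(a, b) with a ≥ 1 (shape–rate) is (a−1)/b = 52/14 ≈ 3.714.

λ̂_MAP = 3.714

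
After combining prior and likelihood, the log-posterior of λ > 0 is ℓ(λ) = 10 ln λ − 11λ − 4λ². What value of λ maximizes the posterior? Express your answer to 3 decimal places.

λ̂_MAP = 0.625

ℓ'(λ) = 10/λ − 11 − 8λ. Setting this to zero and multiplying by λ: 8λ² + 11λ − 10 = 0.
λ = (−11 + √(11² + 4·8·10)) / (2·8) = (−11 + √441) / 16 = (−11 + 21)/16 = 5/8.
ℓ''(λ) = −10/λ² − 8 < 0, confirming a maximum.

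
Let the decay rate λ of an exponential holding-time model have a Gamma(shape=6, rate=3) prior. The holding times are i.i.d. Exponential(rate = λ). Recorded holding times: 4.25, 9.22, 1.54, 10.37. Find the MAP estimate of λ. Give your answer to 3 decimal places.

The Exponential(rate=λ) likelihood is ∝ λ^n e^(−λΣtᵢ). Here n = 4 and Σtᵢ = 4.25 + 9.22 + 1.54 + 10.37 = 25.38.
Posterior ∝ λ^5e^(−3λ) · λ^4e^(−25.38λ) = λ^9e^(−28.38λ), i.e. Gamma(10, 28.38).
Mode = (a−1)/b = 9/28.38 ≈ 0.317.

λ̂_MAP = 0.317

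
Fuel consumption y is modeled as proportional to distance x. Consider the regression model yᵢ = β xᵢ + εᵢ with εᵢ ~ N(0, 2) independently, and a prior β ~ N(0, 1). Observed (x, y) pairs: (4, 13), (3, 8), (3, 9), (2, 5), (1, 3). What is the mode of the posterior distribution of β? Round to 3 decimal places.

β̂_MAP = 2.829

log p(β | y) = −Σ(yᵢ − βxᵢ)²/(2·2) − β²/(2·1) + const.
Setting the derivative to zero: Σxᵢ(yᵢ − βxᵢ)/2 − β/1 = 0, so β = Σxᵢyᵢ / (Σxᵢ² + σ²/τ²).
Σxᵢyᵢ = 4·13 + 3·8 + 3·9 + 2·5 + 1·3 = 116; Σxᵢ² = 39; σ²/τ² = 2.
β̂_MAP = 116 / (39 + 2) = 116/41 ≈ 2.829.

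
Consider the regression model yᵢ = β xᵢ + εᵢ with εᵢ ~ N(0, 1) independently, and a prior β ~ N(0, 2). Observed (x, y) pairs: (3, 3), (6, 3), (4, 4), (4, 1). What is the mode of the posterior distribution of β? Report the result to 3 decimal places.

β̂_MAP = 0.606

log p(β | y) = −Σ(yᵢ − βxᵢ)²/(2·1) − β²/(2·2) + const.
Setting the derivative to zero: Σxᵢ(yᵢ − βxᵢ)/1 − β/2 = 0, so β = Σxᵢyᵢ / (Σxᵢ² + σ²/τ²).
Σxᵢyᵢ = 3·3 + 6·3 + 4·4 + 4·1 = 47; Σxᵢ² = 77; σ²/τ² = 0.5.
β̂_MAP = 47 / (77 + 0.5) = 47/77.5 ≈ 0.606.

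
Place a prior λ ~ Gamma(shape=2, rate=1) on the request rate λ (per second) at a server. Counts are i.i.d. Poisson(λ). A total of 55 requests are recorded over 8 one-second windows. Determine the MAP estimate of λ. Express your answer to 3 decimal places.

λ̂_MAP = 6.222

Σxᵢ = 55, n = 8.
Posterior ∝ λe^(−1λ) · λ^55e^(−8λ) = λ^56e^(−9λ), i.e. Gamma(shape=57, rate=9).
The mode of a Gamma(a, b) with a ≥ 1 (shape–rate) is (a−1)/b = 56/9 ≈ 6.222.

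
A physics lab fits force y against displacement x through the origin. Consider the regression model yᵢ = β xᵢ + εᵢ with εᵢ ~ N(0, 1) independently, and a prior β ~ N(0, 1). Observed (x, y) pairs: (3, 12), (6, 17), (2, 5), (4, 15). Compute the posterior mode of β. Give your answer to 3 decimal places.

β̂_MAP = 3.152

log p(β | y) = −Σ(yᵢ − βxᵢ)²/(2·1) − β²/(2·1) + const.
Setting the derivative to zero: Σxᵢ(yᵢ − βxᵢ)/1 − β/1 = 0, so β = Σxᵢyᵢ / (Σxᵢ² + σ²/τ²).
Σxᵢyᵢ = 3·12 + 6·17 + 2·5 + 4·15 = 208; Σxᵢ² = 65; σ²/τ² = 1.
β̂_MAP = 208 / (65 + 1) = 208/66 ≈ 3.152.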